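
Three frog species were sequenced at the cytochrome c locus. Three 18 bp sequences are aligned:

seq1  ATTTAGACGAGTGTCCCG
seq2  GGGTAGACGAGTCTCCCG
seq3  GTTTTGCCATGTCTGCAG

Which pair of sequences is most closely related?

seq1–seq2: 4/18 differ, p = 0.222, d = 0.264.
seq1–seq3: 8/18 differ, p = 0.444, d = 0.673.
seq2–seq3: 8/18 differ, p = 0.444, d = 0.673.
The smallest distance is between seq1 and seq2.

seq1 and seq2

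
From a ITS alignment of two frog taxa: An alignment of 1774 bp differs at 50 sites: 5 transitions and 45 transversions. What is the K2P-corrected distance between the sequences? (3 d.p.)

0.029

P = 5/1774 ≈ 0.002818 and Q = 45/1774 ≈ 0.025366.
Under the Kimura two-parameter model, d = −½ ln(1 − 2P − Q) − ¼ ln(1 − 2Q).
1 − 2P − Q = 0.968998, giving −½ ln(0.968998) = 0.015746.
1 − 2Q = 0.949268, giving −¼ ln(0.949268) = 0.013016.
d = 0.015746 + 0.013016 = 0.028762.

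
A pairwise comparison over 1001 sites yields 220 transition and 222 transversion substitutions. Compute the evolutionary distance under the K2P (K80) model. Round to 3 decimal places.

0.688

P = 220/1001 ≈ 0.21978 and Q = 222/1001 ≈ 0.221778.
Under the Kimura two-parameter model, d = −½ ln(1 − 2P − Q) − ¼ ln(1 − 2Q).
1 − 2P − Q = 0.338662, giving −½ ln(0.338662) = 0.541376.
1 − 2Q = 0.556444, giving −¼ ln(0.556444) = 0.146547.
d = 0.541376 + 0.146547 = 0.687923.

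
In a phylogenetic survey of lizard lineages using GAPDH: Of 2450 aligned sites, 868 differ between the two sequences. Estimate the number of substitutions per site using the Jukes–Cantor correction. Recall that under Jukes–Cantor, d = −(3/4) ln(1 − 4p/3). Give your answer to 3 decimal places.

p = 868/2450 ≈ 0.354286.
d = −(3/4) ln(1 − 4p/3) = −0.75 ln(1 − 0.472381) = −0.75 ln(0.527619)
  = −0.75 × (-0.639381) = 0.479536 substitutions/site.

0.480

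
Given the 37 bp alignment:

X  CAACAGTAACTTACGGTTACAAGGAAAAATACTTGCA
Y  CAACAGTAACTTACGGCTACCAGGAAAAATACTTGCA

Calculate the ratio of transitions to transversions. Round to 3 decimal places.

Transitions are A↔G and C↔T; transversions are all other mismatches.
Transitions: 1. Transversions: 1.
R = 1/1 = 1.000.

1.000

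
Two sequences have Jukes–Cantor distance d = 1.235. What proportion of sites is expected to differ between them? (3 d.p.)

p = (3/4)(1 − e^(−4d/3)) = 0.75 × (1 − e^(-1.646667)) = 0.75 × (1 − 0.192691) = 0.605482.

0.605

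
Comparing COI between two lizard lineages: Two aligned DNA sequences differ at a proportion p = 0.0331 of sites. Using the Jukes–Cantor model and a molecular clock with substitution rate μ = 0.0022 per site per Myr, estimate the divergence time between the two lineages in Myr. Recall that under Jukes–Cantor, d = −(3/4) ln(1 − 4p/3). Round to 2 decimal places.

d = −(3/4) ln(1 − 4p/3) = −0.75 ln(1 − 0.044133) = −0.75 ln(0.955867)
  = −0.75 × (-0.045136) = 0.033852 substitutions/site.
Under a molecular clock d = 2μt, so t = d/(2μ) = 0.033852 / (2 × 0.0022) = 7.69 Myr.

7.69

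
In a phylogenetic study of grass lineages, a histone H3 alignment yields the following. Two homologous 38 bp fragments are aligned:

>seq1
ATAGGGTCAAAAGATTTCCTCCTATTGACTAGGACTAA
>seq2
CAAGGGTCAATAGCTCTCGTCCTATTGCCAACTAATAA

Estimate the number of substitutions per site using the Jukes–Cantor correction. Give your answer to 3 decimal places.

The sequences differ at 11 of 38 sites, so p = 11/38 ≈ 0.289474.
d = −(3/4) ln(1 − 4p/3) = −0.75 ln(1 − 0.385965) = −0.75 ln(0.614035)
  = −0.75 × (-0.487703) = 0.365777 substitutions/site.

0.366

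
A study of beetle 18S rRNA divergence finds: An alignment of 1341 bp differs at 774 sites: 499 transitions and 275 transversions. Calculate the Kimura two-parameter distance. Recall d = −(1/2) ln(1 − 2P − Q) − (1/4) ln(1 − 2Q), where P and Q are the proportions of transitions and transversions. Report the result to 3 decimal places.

P = 499/1341 ≈ 0.37211 and Q = 275/1341 ≈ 0.205071.
Under the Kimura two-parameter model, d = −½ ln(1 − 2P − Q) − ¼ ln(1 − 2Q).
1 − 2P − Q = 0.050709, giving −½ ln(0.050709) = 1.490826.
1 − 2Q = 0.589858, giving −¼ ln(0.589858) = 0.131968.
d = 1.490826 + 0.131968 = 1.622794.

1.623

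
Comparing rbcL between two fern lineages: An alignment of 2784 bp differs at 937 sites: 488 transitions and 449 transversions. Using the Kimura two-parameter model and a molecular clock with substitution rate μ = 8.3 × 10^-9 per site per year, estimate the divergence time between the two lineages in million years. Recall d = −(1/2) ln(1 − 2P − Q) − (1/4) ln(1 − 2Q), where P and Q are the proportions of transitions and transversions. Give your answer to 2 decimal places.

P = 488/2784 ≈ 0.175287 and Q = 449/2784 ≈ 0.161279.
Under the Kimura two-parameter model, d = −½ ln(1 − 2P − Q) − ¼ ln(1 − 2Q).
1 − 2P − Q = 0.488147, giving −½ ln(0.488147) = 0.358569.
1 − 2Q = 0.677442, giving −¼ ln(0.677442) = 0.097358.
d = 0.358569 + 0.097358 = 0.455927.
Under a molecular clock d = 2μt, so t = d/(2μ) = 0.455927 / (2 × 8.3 × 10^-9) = 27.47 million years.

27.47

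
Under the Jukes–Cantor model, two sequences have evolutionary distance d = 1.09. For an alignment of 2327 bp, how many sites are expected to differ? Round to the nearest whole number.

Invert JC69: p = (3/4)(1 − e^(−4d/3)) = 0.75 × (1 − e^(-1.453333)) = 0.75 × (1 − 0.233790) = 0.574658.
Expected differing sites = pL ≈ 0.574658 × 2327 = 1337.229166 ≈ 1337.

1337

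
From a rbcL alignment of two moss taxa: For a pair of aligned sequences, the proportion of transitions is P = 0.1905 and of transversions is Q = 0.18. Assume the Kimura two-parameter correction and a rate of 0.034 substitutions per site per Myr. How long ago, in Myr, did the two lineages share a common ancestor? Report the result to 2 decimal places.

Under the Kimura two-parameter model, d = −½ ln(1 − 2P − Q) − ¼ ln(1 − 2Q).
1 − 2P − Q = 0.439, giving −½ ln(0.439) = 0.411628.
1 − 2Q = 0.64, giving −¼ ln(0.64) = 0.111572.
d = 0.411628 + 0.111572 = 0.523200.
Under a molecular clock d = 2μt, so t = d/(2μ) = 0.523200 / (2 × 0.034) = 7.69 Myr.

7.69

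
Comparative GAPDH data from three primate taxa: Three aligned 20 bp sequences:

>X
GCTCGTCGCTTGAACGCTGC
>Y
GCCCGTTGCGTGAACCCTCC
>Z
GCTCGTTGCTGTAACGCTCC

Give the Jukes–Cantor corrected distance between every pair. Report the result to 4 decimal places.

d(X,Y) = 0.3041, d(X,Z) = 0.2326, d(Y,Z) = 0.3041

X–Y: 5/20 sites differ → p = 0.25, d = −0.75 ln(1 − 0.333333) = 0.304098 ≈ 0.3041.
X–Z: 4/20 sites differ → p = 0.2, d = −0.75 ln(1 − 0.266667) = 0.232617 ≈ 0.2326.
Y–Z: 5/20 sites differ → p = 0.25, d = −0.75 ln(1 − 0.333333) = 0.304098 ≈ 0.3041.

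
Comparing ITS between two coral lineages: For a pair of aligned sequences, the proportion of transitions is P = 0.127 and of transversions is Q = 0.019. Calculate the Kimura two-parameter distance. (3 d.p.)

Under the Kimura two-parameter model, d = −½ ln(1 − 2P − Q) − ¼ ln(1 − 2Q).
1 − 2P − Q = 0.727, giving −½ ln(0.727) = 0.159414.
1 − 2Q = 0.962, giving −¼ ln(0.962) = 0.009685.
d = 0.159414 + 0.009685 = 0.169099.

0.169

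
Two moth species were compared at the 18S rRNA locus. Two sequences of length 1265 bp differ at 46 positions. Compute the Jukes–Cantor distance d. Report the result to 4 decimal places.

0.0373

p = 46/1265 ≈ 0.036364.
d = −(3/4) ln(1 − 4p/3) = −0.75 ln(1 − 0.048485) = −0.75 ln(0.951515)
  = −0.75 × (-0.049700) = 0.037275 substitutions/site.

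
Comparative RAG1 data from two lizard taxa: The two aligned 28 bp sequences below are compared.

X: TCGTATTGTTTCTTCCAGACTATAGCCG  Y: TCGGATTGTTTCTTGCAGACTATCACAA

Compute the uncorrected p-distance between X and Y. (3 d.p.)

The sequences differ at 6 of 28 positions (sites 4, 15, 24, 25, 27, 28).
p = 6/28 = 0.214285… ≈ 0.214 (to 3 d.p.).

0.214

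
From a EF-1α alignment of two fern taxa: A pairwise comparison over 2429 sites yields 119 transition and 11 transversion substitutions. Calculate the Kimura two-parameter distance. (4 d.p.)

P = 119/2429 ≈ 0.048991 and Q = 11/2429 ≈ 0.004529.
Under the Kimura two-parameter model, d = −½ ln(1 − 2P − Q) − ¼ ln(1 − 2Q).
1 − 2P − Q = 0.897489, giving −½ ln(0.897489) = 0.054077.
1 − 2Q = 0.990942, giving −¼ ln(0.990942) = 0.002275.
d = 0.054077 + 0.002275 = 0.056352.

0.0564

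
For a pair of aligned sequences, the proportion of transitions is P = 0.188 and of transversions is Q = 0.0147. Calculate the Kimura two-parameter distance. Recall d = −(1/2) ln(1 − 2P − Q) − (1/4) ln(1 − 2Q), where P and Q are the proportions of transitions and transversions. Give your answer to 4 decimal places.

0.2552

Under the Kimura two-parameter model, d = −½ ln(1 − 2P − Q) − ¼ ln(1 − 2Q).
1 − 2P − Q = 0.6093, giving −½ ln(0.6093) = 0.247722.
1 − 2Q = 0.9706, giving −¼ ln(0.9706) = 0.007460.
d = 0.247722 + 0.007460 = 0.255182.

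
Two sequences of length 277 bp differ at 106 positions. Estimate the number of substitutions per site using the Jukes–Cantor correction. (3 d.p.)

0.535

p = 106/277 ≈ 0.382671.
d = −(3/4) ln(1 − 4p/3) = −0.75 ln(1 − 0.510228) = −0.75 ln(0.489772)
  = −0.75 × (-0.713815) = 0.535361 substitutions/site.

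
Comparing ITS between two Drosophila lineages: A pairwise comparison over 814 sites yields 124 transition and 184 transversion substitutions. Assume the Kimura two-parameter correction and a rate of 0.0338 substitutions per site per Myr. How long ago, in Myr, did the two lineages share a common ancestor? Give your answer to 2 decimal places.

P = 124/814 ≈ 0.152334 and Q = 184/814 ≈ 0.226044.
Under the Kimura two-parameter model, d = −½ ln(1 − 2P − Q) − ¼ ln(1 − 2Q).
1 − 2P − Q = 0.469288, giving −½ ln(0.469288) = 0.378269.
1 − 2Q = 0.547912, giving −¼ ln(0.547912) = 0.150410.
d = 0.378269 + 0.150410 = 0.528679.
Under a molecular clock d = 2μt, so t = d/(2μ) = 0.528679 / (2 × 0.0338) = 7.82 Myr.

7.82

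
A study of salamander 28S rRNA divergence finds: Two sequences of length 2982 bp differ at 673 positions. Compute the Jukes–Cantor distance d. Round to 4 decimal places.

p = 673/2982 ≈ 0.225687.
d = −(3/4) ln(1 − 4p/3) = −0.75 ln(1 − 0.300916) = −0.75 ln(0.699084)
  = −0.75 × (-0.357984) = 0.268488 substitutions/site.

0.2685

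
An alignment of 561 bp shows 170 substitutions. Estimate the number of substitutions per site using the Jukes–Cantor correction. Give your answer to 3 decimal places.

0.388

p = 170/561 ≈ 0.30303.
d = −(3/4) ln(1 − 4p/3) = −0.75 ln(1 − 0.40404) = −0.75 ln(0.59596)
  = −0.75 × (-0.517582) = 0.388187 substitutions/site.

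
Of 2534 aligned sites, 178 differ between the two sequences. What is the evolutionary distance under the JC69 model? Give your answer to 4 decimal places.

p = 178/2534 ≈ 0.070245.
d = −(3/4) ln(1 − 4p/3) = −0.75 ln(1 − 0.09366) = −0.75 ln(0.90634)
  = −0.75 × (-0.098341) = 0.073756 substitutions/site.

0.0738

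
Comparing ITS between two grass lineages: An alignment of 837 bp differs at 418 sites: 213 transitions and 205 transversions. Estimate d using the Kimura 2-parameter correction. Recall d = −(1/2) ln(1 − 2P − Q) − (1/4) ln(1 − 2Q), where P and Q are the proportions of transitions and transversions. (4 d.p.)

P = 213/837 ≈ 0.25448 and Q = 205/837 ≈ 0.244922.
Under the Kimura two-parameter model, d = −½ ln(1 − 2P − Q) − ¼ ln(1 − 2Q).
1 − 2P − Q = 0.246118, giving −½ ln(0.246118) = 0.700972.
1 − 2Q = 0.510156, giving −¼ ln(0.510156) = 0.168260.
d = 0.700972 + 0.168260 = 0.869232.

0.8692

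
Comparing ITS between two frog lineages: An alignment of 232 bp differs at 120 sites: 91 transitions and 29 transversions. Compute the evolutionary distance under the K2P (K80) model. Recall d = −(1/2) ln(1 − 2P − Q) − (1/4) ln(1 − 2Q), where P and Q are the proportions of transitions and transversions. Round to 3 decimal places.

P = 91/232 ≈ 0.392241 and Q = 29/232 = 0.125.
Under the Kimura two-parameter model, d = −½ ln(1 − 2P − Q) − ¼ ln(1 − 2Q).
1 − 2P − Q = 0.090518, giving −½ ln(0.090518) = 1.201103.
1 − 2Q = 0.75, giving −¼ ln(0.75) = 0.071921.
d = 1.201103 + 0.071921 = 1.273024.

1.273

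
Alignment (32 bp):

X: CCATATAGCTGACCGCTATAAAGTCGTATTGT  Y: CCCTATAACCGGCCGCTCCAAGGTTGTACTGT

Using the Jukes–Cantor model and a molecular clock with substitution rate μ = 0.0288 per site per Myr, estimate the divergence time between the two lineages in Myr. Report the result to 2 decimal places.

6.12

The sequences differ at 9 of 32 sites (3, 8, 10, 12, 18, 19, 22, 25, 29), so p = 9/32 = 0.28125.
d = −(3/4) ln(1 − 4p/3) = −0.75 ln(1 − 0.375) = −0.75 ln(0.625)
  = −0.75 × (-0.470004) = 0.352503 substitutions/site.
Under a molecular clock d = 2μt, so t = d/(2μ) = 0.352503 / (2 × 0.0288) = 6.12 Myr.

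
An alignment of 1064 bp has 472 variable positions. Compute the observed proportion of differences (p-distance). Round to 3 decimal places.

0.444

p = 472/1064 = 0.443609… ≈ 0.444 (to 3 d.p.).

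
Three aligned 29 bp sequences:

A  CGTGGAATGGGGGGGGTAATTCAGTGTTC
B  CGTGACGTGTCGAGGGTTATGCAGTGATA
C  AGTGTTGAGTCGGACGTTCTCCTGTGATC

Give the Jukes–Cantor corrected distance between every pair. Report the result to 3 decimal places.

d(A,B) = 0.462, d(A,C) = 0.774, d(B,C) = 0.529

A–B: 10/29 sites differ → p ≈ 0.344828, d = −0.75 ln(1 − 0.459771) = 0.461822 ≈ 0.462.
A–C: 14/29 sites differ → p ≈ 0.482759, d = −0.75 ln(1 − 0.643679) = 0.773942 ≈ 0.774.
B–C: 11/29 sites differ → p ≈ 0.37931, d = −0.75 ln(1 − 0.505747) = 0.528531 ≈ 0.529.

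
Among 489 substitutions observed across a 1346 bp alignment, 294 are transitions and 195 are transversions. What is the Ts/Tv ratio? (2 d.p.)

1.51

R = 294/195 = 1.507692… ≈ 1.51 (to 2 d.p.).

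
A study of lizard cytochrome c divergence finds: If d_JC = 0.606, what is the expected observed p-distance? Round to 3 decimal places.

p = (3/4)(1 − e^(−4d/3)) = 0.75 × (1 − e^(-0.808)) = 0.75 × (1 − 0.445749) = 0.415688.

0.416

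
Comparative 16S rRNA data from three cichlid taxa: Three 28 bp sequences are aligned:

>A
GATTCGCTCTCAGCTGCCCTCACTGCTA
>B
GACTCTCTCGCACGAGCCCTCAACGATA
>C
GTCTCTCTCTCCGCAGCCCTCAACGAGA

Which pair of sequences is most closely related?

A–B: 9/28 differ, p = 0.321, d = 0.420.
A–C: 9/28 differ, p = 0.321, d = 0.420.
B–C: 6/28 differ, p = 0.214, d = 0.252.
The smallest distance is between B and C.

B and C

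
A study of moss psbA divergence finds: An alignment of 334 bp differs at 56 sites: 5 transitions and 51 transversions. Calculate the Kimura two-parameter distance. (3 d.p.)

0.192

P = 5/334 ≈ 0.01497 and Q = 51/334 ≈ 0.152695.
Under the Kimura two-parameter model, d = −½ ln(1 − 2P − Q) − ¼ ln(1 − 2Q).
1 − 2P − Q = 0.817365, giving −½ ln(0.817365) = 0.100835.
1 − 2Q = 0.69461, giving −¼ ln(0.69461) = 0.091101.
d = 0.100835 + 0.091101 = 0.191936.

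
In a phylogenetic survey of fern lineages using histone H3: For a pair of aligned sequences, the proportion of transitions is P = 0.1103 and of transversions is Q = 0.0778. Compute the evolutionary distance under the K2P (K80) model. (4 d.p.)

Under the Kimura two-parameter model, d = −½ ln(1 − 2P − Q) − ¼ ln(1 − 2Q).
1 − 2P − Q = 0.7016, giving −½ ln(0.7016) = 0.177196.
1 − 2Q = 0.8444, giving −¼ ln(0.8444) = 0.042282.
d = 0.177196 + 0.042282 = 0.219478.

0.2195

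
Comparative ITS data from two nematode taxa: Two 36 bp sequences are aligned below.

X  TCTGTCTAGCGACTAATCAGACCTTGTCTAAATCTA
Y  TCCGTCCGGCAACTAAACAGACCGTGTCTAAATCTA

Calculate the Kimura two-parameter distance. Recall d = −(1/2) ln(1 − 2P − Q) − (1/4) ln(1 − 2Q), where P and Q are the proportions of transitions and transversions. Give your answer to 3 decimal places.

Of 36 sites, 4 differences are transitions and 2 are transversions, so P = 4/36 ≈ 0.111111 and Q = 2/36 ≈ 0.055556.
Under the Kimura two-parameter model, d = −½ ln(1 − 2P − Q) − ¼ ln(1 − 2Q).
1 − 2P − Q = 0.722222, giving −½ ln(0.722222) = 0.162711.
1 − 2Q = 0.888888, giving −¼ ln(0.888888) = 0.029446.
d = 0.162711 + 0.029446 = 0.192157.

0.192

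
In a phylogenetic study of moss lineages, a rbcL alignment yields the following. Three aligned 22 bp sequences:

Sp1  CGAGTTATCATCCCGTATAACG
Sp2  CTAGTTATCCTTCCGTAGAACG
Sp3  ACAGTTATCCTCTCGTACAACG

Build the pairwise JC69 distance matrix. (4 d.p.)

d(Sp1,Sp2) = 0.2082, d(Sp1,Sp3) = 0.2708, d(Sp2,Sp3) = 0.2708

Sp1–Sp2: 4/22 sites differ → p ≈ 0.181818, d = −0.75 ln(1 − 0.242424) = 0.208224 ≈ 0.2082.
Sp1–Sp3: 5/22 sites differ → p ≈ 0.227273, d = −0.75 ln(1 − 0.303031) = 0.270761 ≈ 0.2708.
Sp2–Sp3: 5/22 sites differ → p ≈ 0.227273, d = −0.75 ln(1 − 0.303031) = 0.270761 ≈ 0.2708.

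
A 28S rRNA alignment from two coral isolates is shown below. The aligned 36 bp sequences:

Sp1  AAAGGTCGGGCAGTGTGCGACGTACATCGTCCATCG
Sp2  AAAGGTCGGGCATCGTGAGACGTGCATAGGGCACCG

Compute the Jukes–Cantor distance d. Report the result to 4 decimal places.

0.2635

The sequences differ at 8 of 36 sites (13, 14, 18, 24, 28, 30, 31, 34), so p = 8/36 ≈ 0.222222.
d = −(3/4) ln(1 − 4p/3) = −0.75 ln(1 − 0.296296) = −0.75 ln(0.703704)
  = −0.75 × (-0.351397) = 0.263548 substitutions/site.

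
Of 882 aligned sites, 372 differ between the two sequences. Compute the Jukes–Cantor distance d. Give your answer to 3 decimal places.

0.620

p = 372/882 ≈ 0.421769.
d = −(3/4) ln(1 − 4p/3) = −0.75 ln(1 − 0.562359) = −0.75 ln(0.437641)
  = −0.75 × (-0.826356) = 0.619767 substitutions/site.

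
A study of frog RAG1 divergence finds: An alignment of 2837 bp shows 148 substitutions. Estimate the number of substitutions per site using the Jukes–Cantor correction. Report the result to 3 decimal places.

0.054

p = 148/2837 ≈ 0.052168.
d = −(3/4) ln(1 − 4p/3) = −0.75 ln(1 − 0.069557) = −0.75 ln(0.930443)
  = −0.75 × (-0.072094) = 0.054071 substitutions/site.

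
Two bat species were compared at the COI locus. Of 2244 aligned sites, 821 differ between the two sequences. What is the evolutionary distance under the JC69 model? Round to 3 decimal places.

0.502

p = 821/2244 ≈ 0.365865.
d = −(3/4) ln(1 − 4p/3) = −0.75 ln(1 − 0.48782) = −0.75 ln(0.51218)
  = −0.75 × (-0.669079) = 0.501809 substitutions/site.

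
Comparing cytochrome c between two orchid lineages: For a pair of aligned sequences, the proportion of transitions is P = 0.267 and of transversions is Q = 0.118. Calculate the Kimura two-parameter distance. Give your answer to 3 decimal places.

Under the Kimura two-parameter model, d = −½ ln(1 − 2P − Q) − ¼ ln(1 − 2Q).
1 − 2P − Q = 0.348, giving −½ ln(0.348) = 0.527776.
1 − 2Q = 0.764, giving −¼ ln(0.764) = 0.067297.
d = 0.527776 + 0.067297 = 0.595073.

0.595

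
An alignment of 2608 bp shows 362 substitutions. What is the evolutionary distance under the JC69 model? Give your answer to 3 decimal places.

0.153

p = 362/2608 ≈ 0.138804.
d = −(3/4) ln(1 − 4p/3) = −0.75 ln(1 − 0.185072) = −0.75 ln(0.814928)
  = −0.75 × (-0.204656) = 0.153492 substitutions/site.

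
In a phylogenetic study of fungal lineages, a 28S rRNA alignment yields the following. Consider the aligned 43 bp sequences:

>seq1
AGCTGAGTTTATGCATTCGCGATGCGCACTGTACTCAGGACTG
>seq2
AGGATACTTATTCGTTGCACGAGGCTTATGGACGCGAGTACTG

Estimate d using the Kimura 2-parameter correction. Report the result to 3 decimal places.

Of 43 sites, 4 differences are transitions and 18 are transversions, so P = 4/43 ≈ 0.093023 and Q = 18/43 ≈ 0.418605.
Under the Kimura two-parameter model, d = −½ ln(1 − 2P − Q) − ¼ ln(1 − 2Q).
1 − 2P − Q = 0.395349, giving −½ ln(0.395349) = 0.463993.
1 − 2Q = 0.16279, giving −¼ ln(0.16279) = 0.453824.
d = 0.463993 + 0.453824 = 0.917817.

0.918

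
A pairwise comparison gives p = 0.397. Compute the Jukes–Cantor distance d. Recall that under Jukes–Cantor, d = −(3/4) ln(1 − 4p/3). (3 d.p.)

d = −(3/4) ln(1 − 4p/3) = −0.75 ln(1 − 0.529333) = −0.75 ln(0.470667)
  = −0.75 × (-0.753604) = 0.565203 substitutions/site.

0.565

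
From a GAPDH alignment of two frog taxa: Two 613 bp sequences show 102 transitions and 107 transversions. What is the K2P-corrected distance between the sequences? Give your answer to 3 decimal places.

0.461

P = 102/613 ≈ 0.166395 and Q = 107/613 ≈ 0.174551.
Under the Kimura two-parameter model, d = −½ ln(1 − 2P − Q) − ¼ ln(1 − 2Q).
1 − 2P − Q = 0.492659, giving −½ ln(0.492659) = 0.353969.
1 − 2Q = 0.650898, giving −¼ ln(0.650898) = 0.107351.
d = 0.353969 + 0.107351 = 0.461320.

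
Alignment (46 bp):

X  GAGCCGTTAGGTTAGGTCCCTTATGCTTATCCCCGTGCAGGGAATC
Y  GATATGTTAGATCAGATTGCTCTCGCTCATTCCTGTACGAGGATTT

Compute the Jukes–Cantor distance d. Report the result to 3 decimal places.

The sequences differ at 19 of 46 sites, so p = 19/46 ≈ 0.413043.
d = −(3/4) ln(1 − 4p/3) = −0.75 ln(1 − 0.550724) = −0.75 ln(0.449276)
  = −0.75 × (-0.800118) = 0.600089 substitutions/site.

0.600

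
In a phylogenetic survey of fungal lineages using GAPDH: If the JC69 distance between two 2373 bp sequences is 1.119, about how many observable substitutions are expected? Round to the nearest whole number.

1379

Invert JC69: p = (3/4)(1 − e^(−4d/3)) = 0.75 × (1 − e^(-1.492)) = 0.75 × (1 − 0.224922) = 0.581309.
Expected differing sites = pL ≈ 0.581309 × 2373 = 1379.446257 ≈ 1379.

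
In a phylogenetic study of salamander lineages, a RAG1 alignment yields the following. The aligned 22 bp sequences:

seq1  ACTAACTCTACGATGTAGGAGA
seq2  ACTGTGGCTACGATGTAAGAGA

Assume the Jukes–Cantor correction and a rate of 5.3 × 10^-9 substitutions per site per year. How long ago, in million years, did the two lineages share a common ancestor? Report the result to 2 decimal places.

The sequences differ at 5 of 22 sites (4, 5, 6, 7, 18), so p = 5/22 ≈ 0.227273.
d = −(3/4) ln(1 − 4p/3) = −0.75 ln(1 − 0.303031) = −0.75 ln(0.696969)
  = −0.75 × (-0.361014) = 0.270761 substitutions/site.
Under a molecular clock d = 2μt, so t = d/(2μ) = 0.270761 / (2 × 5.3 × 10^-9) = 25.54 million years.

25.54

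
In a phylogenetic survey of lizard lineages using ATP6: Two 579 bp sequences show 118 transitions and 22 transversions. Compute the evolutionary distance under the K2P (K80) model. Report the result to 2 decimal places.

0.31

P = 118/579 ≈ 0.2038 and Q = 22/579 ≈ 0.037997.
Under the Kimura two-parameter model, d = −½ ln(1 − 2P − Q) − ¼ ln(1 − 2Q).
1 − 2P − Q = 0.554403, giving −½ ln(0.554403) = 0.294932.
1 − 2Q = 0.924006, giving −¼ ln(0.924006) = 0.019759.
d = 0.294932 + 0.019759 = 0.314691.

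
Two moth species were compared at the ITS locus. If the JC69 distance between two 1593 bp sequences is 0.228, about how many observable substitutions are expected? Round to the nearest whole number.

Invert JC69: p = (3/4)(1 − e^(−4d/3)) = 0.75 × (1 − e^(-0.304)) = 0.75 × (1 − 0.737861) = 0.196604.
Expected differing sites = pL ≈ 0.196604 × 1593 = 313.190172 ≈ 313.

313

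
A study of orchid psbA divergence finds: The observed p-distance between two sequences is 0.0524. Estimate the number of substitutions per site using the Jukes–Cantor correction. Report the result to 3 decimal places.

0.054

d = −(3/4) ln(1 − 4p/3) = −0.75 ln(1 − 0.069867) = −0.75 ln(0.930133)
  = −0.75 × (-0.072428) = 0.054321 substitutions/site.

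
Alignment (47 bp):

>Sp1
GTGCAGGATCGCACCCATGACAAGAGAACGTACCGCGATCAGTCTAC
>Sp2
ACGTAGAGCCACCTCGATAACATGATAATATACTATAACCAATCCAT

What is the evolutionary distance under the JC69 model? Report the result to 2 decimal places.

0.79

The sequences differ at 23 of 47 sites, so p = 23/47 ≈ 0.489362.
d = −(3/4) ln(1 − 4p/3) = −0.75 ln(1 − 0.652483) = −0.75 ln(0.347517)
  = −0.75 × (-1.056942) = 0.792707 substitutions/site.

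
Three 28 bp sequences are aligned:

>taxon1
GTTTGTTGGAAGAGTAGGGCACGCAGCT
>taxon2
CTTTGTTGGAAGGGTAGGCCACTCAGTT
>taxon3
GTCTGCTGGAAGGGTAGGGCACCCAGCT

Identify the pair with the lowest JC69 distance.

taxon1–taxon2: 5/28 differ, p = 0.179, d = 0.204.
taxon1–taxon3: 4/28 differ, p = 0.143, d = 0.158.
taxon2–taxon3: 6/28 differ, p = 0.214, d = 0.252.
The smallest distance is between taxon1 and taxon3.

taxon1 and taxon3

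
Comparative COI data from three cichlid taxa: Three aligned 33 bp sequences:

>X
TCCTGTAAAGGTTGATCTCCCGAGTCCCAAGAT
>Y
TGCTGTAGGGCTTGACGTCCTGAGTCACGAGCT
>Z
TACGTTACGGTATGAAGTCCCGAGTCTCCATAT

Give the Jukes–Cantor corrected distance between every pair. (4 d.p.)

X–Y: 10/33 sites differ → p ≈ 0.30303, d = −0.75 ln(1 − 0.40404) = 0.388186 ≈ 0.3882.
X–Z: 12/33 sites differ → p ≈ 0.363636, d = −0.75 ln(1 − 0.484848) = 0.497470 ≈ 0.4975.
Y–Z: 12/33 sites differ → p ≈ 0.363636, d = −0.75 ln(1 − 0.484848) = 0.497470 ≈ 0.4975.

d(X,Y) = 0.3882, d(X,Z) = 0.4975, d(Y,Z) = 0.4975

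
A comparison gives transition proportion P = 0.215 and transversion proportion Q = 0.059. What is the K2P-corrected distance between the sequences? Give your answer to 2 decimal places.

Under the Kimura two-parameter model, d = −½ ln(1 − 2P − Q) − ¼ ln(1 − 2Q).
1 − 2P − Q = 0.511, giving −½ ln(0.511) = 0.335693.
1 − 2Q = 0.882, giving −¼ ln(0.882) = 0.031391.
d = 0.335693 + 0.031391 = 0.367084.

0.37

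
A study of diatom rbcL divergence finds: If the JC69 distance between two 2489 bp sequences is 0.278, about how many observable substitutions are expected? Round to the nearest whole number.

578

Invert JC69: p = (3/4)(1 − e^(−4d/3)) = 0.75 × (1 − e^(-0.370667)) = 0.75 × (1 − 0.690274) = 0.232295.
Expected differing sites = pL ≈ 0.232295 × 2489 = 578.182255 ≈ 578.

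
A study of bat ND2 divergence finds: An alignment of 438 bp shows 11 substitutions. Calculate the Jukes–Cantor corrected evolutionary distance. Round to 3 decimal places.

0.026

p = 11/438 ≈ 0.025114.
d = −(3/4) ln(1 − 4p/3) = −0.75 ln(1 − 0.033485) = −0.75 ln(0.966515)
  = −0.75 × (-0.034058) = 0.025544 substitutions/site.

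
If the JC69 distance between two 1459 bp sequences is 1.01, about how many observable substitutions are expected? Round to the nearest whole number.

810

Invert JC69: p = (3/4)(1 − e^(−4d/3)) = 0.75 × (1 − e^(-1.346667)) = 0.75 × (1 − 0.260106) = 0.554921.
Expected differing sites = pL ≈ 0.554921 × 1459 = 809.629739 ≈ 810.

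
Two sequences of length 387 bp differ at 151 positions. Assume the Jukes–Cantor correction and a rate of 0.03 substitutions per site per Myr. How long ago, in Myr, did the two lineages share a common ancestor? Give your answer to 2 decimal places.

p = 151/387 ≈ 0.390181.
d = −(3/4) ln(1 − 4p/3) = −0.75 ln(1 − 0.520241) = −0.75 ln(0.479759)
  = −0.75 × (-0.734471) = 0.550853 substitutions/site.
Under a molecular clock d = 2μt, so t = d/(2μ) = 0.550853 / (2 × 0.03) = 9.18 Myr.

9.18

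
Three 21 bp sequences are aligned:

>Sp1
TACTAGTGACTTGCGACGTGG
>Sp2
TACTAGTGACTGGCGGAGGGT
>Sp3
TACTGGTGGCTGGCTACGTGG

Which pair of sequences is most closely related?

Sp1 and Sp3

Sp1–Sp2: 5/21 differ, p = 0.238, d = 0.286.
Sp1–Sp3: 4/21 differ, p = 0.190, d = 0.220.
Sp2–Sp3: 7/21 differ, p = 0.333, d = 0.441.
The smallest distance is between Sp1 and Sp3.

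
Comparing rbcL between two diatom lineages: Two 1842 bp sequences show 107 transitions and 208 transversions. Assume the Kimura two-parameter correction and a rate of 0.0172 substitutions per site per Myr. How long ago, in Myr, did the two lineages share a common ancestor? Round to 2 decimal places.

P = 107/1842 ≈ 0.058089 and Q = 208/1842 ≈ 0.112921.
Under the Kimura two-parameter model, d = −½ ln(1 − 2P − Q) − ¼ ln(1 − 2Q).
1 − 2P − Q = 0.770901, giving −½ ln(0.770901) = 0.130098.
1 − 2Q = 0.774158, giving −¼ ln(0.774158) = 0.063995.
d = 0.130098 + 0.063995 = 0.194093.
Under a molecular clock d = 2μt, so t = d/(2μ) = 0.194093 / (2 × 0.0172) = 5.64 Myr.

5.64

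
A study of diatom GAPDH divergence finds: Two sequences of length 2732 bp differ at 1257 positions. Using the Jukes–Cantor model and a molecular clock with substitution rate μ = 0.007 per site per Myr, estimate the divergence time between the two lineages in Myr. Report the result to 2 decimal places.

50.92

p = 1257/2732 ≈ 0.460102.
d = −(3/4) ln(1 − 4p/3) = −0.75 ln(1 − 0.613469) = −0.75 ln(0.386531)
  = −0.75 × (-0.950543) = 0.712907 substitutions/site.
Under a molecular clock d = 2μt, so t = d/(2μ) = 0.712907 / (2 × 0.007) = 50.92 Myr.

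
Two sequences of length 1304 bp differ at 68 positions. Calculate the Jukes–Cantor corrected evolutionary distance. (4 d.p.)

0.0540

p = 68/1304 ≈ 0.052147.
d = −(3/4) ln(1 − 4p/3) = −0.75 ln(1 − 0.069529) = −0.75 ln(0.930471)
  = −0.75 × (-0.072064) = 0.054048 substitutions/site.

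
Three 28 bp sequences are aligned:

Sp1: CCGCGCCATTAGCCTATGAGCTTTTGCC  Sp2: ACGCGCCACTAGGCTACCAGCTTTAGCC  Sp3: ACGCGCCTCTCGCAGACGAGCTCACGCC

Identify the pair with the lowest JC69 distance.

Sp1 and Sp2

Sp1–Sp2: 6/28 differ, p = 0.214, d = 0.252.
Sp1–Sp3: 10/28 differ, p = 0.357, d = 0.485.
Sp2–Sp3: 9/28 differ, p = 0.321, d = 0.420.
The smallest distance is between Sp1 and Sp2.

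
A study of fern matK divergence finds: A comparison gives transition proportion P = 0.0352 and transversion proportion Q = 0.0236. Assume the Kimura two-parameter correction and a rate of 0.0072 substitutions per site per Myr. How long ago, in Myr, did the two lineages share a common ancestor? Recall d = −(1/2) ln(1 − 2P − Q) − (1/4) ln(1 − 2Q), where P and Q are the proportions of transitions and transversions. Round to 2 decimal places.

4.27

Under the Kimura two-parameter model, d = −½ ln(1 − 2P − Q) − ¼ ln(1 − 2Q).
1 − 2P − Q = 0.906, giving −½ ln(0.906) = 0.049358.
1 − 2Q = 0.9528, giving −¼ ln(0.9528) = 0.012088.
d = 0.049358 + 0.012088 = 0.061446.
Under a molecular clock d = 2μt, so t = d/(2μ) = 0.061446 / (2 × 0.0072) = 4.27 Myr.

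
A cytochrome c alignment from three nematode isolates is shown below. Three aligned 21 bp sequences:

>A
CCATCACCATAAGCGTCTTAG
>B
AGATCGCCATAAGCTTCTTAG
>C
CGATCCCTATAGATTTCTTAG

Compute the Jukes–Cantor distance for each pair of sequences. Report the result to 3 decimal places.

A–B: 4/21 sites differ → p ≈ 0.190476, d = −0.75 ln(1 − 0.253968) = 0.219740 ≈ 0.220.
A–C: 7/21 sites differ → p ≈ 0.333333, d = −0.75 ln(1 − 0.444444) = 0.440839 ≈ 0.441.
B–C: 6/21 sites differ → p ≈ 0.285714, d = −0.75 ln(1 − 0.380952) = 0.359679 ≈ 0.360.

d(A,B) = 0.220, d(A,C) = 0.441, d(B,C) = 0.360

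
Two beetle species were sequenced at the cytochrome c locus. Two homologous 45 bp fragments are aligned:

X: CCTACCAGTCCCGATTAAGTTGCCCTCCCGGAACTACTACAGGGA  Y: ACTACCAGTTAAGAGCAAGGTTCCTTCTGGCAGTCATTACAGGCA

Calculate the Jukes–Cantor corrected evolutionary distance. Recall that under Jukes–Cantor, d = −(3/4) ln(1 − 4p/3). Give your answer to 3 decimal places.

The sequences differ at 17 of 45 sites, so p = 17/45 ≈ 0.377778.
d = −(3/4) ln(1 − 4p/3) = −0.75 ln(1 − 0.503704) = −0.75 ln(0.496296)
  = −0.75 × (-0.700583) = 0.525437 substitutions/site.

0.525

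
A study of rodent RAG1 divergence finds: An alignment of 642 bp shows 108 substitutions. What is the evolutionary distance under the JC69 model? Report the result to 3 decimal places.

p = 108/642 ≈ 0.168224.
d = −(3/4) ln(1 − 4p/3) = −0.75 ln(1 − 0.224299) = −0.75 ln(0.775701)
  = −0.75 × (-0.253988) = 0.190491 substitutions/site.

0.190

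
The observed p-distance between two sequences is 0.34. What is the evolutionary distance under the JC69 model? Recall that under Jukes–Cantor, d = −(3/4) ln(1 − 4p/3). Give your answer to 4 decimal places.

d = −(3/4) ln(1 − 4p/3) = −0.75 ln(1 − 0.453333) = −0.75 ln(0.546667)
  = −0.75 × (-0.603915) = 0.452936 substitutions/site.

0.4529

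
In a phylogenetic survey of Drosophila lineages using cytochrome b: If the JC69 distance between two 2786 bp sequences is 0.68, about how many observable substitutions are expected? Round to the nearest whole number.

Invert JC69: p = (3/4)(1 − e^(−4d/3)) = 0.75 × (1 − e^(-0.906667)) = 0.75 × (1 − 0.403868) = 0.447099.
Expected differing sites = pL ≈ 0.447099 × 2786 = 1245.617814 ≈ 1246.

1246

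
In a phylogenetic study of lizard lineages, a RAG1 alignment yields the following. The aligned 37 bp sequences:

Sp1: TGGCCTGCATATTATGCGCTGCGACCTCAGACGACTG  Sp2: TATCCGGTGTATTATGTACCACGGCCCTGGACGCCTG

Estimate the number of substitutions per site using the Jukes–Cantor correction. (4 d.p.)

The sequences differ at 14 of 37 sites, so p = 14/37 ≈ 0.378378.
d = −(3/4) ln(1 − 4p/3) = −0.75 ln(1 − 0.504504) = −0.75 ln(0.495496)
  = −0.75 × (-0.702196) = 0.526647 substitutions/site.

0.5266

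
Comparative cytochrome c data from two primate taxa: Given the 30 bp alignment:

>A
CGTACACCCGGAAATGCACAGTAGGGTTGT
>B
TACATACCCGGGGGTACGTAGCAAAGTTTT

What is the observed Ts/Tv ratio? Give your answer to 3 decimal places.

13.000

Transitions are A↔G and C↔T; transversions are all other mismatches.
Transitions: 13. Transversions: 1.
R = 13/1 = 13.000.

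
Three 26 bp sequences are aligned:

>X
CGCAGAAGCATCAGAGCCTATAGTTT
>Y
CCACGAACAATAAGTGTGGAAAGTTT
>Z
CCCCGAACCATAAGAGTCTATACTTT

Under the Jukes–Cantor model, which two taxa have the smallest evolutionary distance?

X–Y: 11/26 differ, p = 0.423, d = 0.623.
X–Z: 6/26 differ, p = 0.231, d = 0.276.
Y–Z: 7/26 differ, p = 0.269, d = 0.334.
The smallest distance is between X and Z.

X and Z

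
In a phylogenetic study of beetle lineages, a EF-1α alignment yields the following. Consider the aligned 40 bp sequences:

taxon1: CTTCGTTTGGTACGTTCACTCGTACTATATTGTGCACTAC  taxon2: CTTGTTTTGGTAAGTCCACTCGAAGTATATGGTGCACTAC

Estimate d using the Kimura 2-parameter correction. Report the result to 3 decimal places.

0.201

Of 40 sites, 1 differences are transitions and 6 are transversions, so P = 1/40 = 0.025 and Q = 6/40 = 0.15.
Under the Kimura two-parameter model, d = −½ ln(1 − 2P − Q) − ¼ ln(1 − 2Q).
1 − 2P − Q = 0.8, giving −½ ln(0.8) = 0.111572.
1 − 2Q = 0.7, giving −¼ ln(0.7) = 0.089169.
d = 0.111572 + 0.089169 = 0.200741.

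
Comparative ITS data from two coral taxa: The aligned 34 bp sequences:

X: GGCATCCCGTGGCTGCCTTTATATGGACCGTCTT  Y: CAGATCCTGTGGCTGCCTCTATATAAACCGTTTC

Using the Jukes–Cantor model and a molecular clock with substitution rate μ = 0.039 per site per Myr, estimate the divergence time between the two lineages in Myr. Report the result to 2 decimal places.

The sequences differ at 9 of 34 sites (1, 2, 3, 8, 19, 25, 26, 32, 34), so p = 9/34 ≈ 0.264706.
d = −(3/4) ln(1 − 4p/3) = −0.75 ln(1 − 0.352941) = −0.75 ln(0.647059)
  = −0.75 × (-0.435318) = 0.326489 substitutions/site.
Under a molecular clock d = 2μt, so t = d/(2μ) = 0.326489 / (2 × 0.039) = 4.19 Myr.

4.19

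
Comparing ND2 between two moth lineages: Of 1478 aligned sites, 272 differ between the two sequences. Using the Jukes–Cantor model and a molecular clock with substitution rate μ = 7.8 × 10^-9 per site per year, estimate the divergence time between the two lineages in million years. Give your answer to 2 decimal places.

13.54

p = 272/1478 ≈ 0.184032.
d = −(3/4) ln(1 − 4p/3) = −0.75 ln(1 − 0.245376) = −0.75 ln(0.754624)
  = −0.75 × (-0.281536) = 0.211152 substitutions/site.
Under a molecular clock d = 2μt, so t = d/(2μ) = 0.211152 / (2 × 7.8 × 10^-9) = 13.54 million years.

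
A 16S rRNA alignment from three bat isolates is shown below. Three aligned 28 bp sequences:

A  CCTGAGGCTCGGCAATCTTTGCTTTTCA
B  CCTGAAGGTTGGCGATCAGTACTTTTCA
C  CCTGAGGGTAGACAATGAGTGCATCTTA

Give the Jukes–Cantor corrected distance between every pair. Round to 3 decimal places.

d(A,B) = 0.304, d(A,C) = 0.420, d(B,C) = 0.420

A–B: 7/28 sites differ → p = 0.25, d = −0.75 ln(1 − 0.333333) = 0.304098 ≈ 0.304.
A–C: 9/28 sites differ → p ≈ 0.321429, d = −0.75 ln(1 − 0.428572) = 0.419713 ≈ 0.420.
B–C: 9/28 sites differ → p ≈ 0.321429, d = −0.75 ln(1 − 0.428572) = 0.419713 ≈ 0.420.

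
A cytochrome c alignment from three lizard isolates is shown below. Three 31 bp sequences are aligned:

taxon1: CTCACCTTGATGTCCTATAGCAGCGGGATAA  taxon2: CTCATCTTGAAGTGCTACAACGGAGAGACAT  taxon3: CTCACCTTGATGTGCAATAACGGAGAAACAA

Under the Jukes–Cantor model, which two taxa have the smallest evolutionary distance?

taxon1–taxon2: 10/31 differ, p = 0.323, d = 0.422.
taxon1–taxon3: 8/31 differ, p = 0.258, d = 0.316.
taxon2–taxon3: 6/31 differ, p = 0.194, d = 0.224.
The smallest distance is between taxon2 and taxon3.

taxon2 and taxon3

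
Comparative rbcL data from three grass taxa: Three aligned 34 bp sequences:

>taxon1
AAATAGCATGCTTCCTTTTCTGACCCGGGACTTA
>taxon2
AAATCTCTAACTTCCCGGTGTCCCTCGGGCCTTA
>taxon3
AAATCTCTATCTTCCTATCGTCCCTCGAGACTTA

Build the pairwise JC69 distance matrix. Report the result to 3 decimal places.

d(taxon1,taxon2) = 0.535, d(taxon1,taxon3) = 0.477, d(taxon2,taxon3) = 0.241

taxon1–taxon2: 13/34 sites differ → p ≈ 0.382353, d = −0.75 ln(1 − 0.509804) = 0.534712 ≈ 0.535.
taxon1–taxon3: 12/34 sites differ → p ≈ 0.352941, d = −0.75 ln(1 − 0.470588) = 0.476991 ≈ 0.477.
taxon2–taxon3: 7/34 sites differ → p ≈ 0.205882, d = −0.75 ln(1 − 0.274509) = 0.240680 ≈ 0.241.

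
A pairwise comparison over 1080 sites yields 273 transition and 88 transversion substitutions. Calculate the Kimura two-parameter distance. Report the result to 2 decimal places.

P = 273/1080 ≈ 0.252778 and Q = 88/1080 ≈ 0.081481.
Under the Kimura two-parameter model, d = −½ ln(1 − 2P − Q) − ¼ ln(1 − 2Q).
1 − 2P − Q = 0.412963, giving −½ ln(0.412963) = 0.442199.
1 − 2Q = 0.837038, giving −¼ ln(0.837038) = 0.044471.
d = 0.442199 + 0.044471 = 0.486670.

0.49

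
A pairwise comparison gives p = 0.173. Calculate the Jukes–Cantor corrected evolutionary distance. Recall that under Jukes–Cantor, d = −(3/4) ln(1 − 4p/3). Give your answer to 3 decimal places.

d = −(3/4) ln(1 − 4p/3) = −0.75 ln(1 − 0.230667) = −0.75 ln(0.769333)
  = −0.75 × (-0.262231) = 0.196673 substitutions/site.

0.197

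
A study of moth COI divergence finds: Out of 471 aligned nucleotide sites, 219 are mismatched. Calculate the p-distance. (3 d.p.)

p = 219/471 = 0.464968… ≈ 0.465 (to 3 d.p.).

0.465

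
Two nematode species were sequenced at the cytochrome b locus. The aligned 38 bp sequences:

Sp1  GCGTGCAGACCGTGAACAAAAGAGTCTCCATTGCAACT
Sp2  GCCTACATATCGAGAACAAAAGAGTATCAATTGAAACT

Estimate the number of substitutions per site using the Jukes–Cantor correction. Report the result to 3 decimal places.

0.247

The sequences differ at 8 of 38 sites (3, 5, 8, 10, 13, 26, 29, 34), so p = 8/38 ≈ 0.210526.
d = −(3/4) ln(1 − 4p/3) = −0.75 ln(1 − 0.280701) = −0.75 ln(0.719299)
  = −0.75 × (-0.329478) = 0.247109 substitutions/site.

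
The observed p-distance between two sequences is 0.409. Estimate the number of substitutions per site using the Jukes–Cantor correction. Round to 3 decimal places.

0.591

d = −(3/4) ln(1 − 4p/3) = −0.75 ln(1 − 0.545333) = −0.75 ln(0.454667)
  = −0.75 × (-0.788190) = 0.591143 substitutions/site.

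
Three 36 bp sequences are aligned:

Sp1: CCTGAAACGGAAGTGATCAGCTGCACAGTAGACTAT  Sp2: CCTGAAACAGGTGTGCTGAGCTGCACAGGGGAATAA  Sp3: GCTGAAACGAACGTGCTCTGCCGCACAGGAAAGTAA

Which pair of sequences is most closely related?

Sp1–Sp2: 9/36 differ, p = 0.250, d = 0.304.
Sp1–Sp3: 10/36 differ, p = 0.278, d = 0.347.
Sp2–Sp3: 11/36 differ, p = 0.306, d = 0.392.
The smallest distance is between Sp1 and Sp2.

Sp1 and Sp2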